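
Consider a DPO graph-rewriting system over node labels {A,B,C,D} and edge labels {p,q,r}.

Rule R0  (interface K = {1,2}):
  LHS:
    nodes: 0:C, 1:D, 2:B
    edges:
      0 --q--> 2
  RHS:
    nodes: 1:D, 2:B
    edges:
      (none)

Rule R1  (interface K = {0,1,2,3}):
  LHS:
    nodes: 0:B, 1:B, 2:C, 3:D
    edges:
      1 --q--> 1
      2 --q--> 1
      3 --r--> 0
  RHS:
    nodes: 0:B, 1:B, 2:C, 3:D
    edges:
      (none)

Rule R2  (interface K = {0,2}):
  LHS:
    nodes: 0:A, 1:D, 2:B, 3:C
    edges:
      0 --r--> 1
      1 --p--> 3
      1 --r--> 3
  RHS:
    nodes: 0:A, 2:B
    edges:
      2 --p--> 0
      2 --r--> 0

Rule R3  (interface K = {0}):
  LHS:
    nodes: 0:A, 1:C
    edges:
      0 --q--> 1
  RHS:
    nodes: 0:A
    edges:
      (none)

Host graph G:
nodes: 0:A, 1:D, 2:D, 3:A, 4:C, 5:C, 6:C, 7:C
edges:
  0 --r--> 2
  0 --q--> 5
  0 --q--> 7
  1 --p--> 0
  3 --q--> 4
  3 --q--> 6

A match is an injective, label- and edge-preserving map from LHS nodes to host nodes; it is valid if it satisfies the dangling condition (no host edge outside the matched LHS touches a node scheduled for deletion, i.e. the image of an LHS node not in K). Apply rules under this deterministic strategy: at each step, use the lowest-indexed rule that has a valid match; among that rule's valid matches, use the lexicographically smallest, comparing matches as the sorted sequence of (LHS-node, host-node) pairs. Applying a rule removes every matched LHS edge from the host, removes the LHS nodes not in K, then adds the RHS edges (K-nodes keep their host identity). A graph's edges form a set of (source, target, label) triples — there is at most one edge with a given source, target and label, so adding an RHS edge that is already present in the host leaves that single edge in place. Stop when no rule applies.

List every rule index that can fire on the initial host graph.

R0: no valid match — LHS pattern not found
R1: no valid match — LHS pattern not found
R2: no valid match — LHS pattern not found
R3: 4 valid matches — {0↦0, 1↦5}, {0↦0, 1↦7}, {0↦3, 1↦4} (+1 more)

Answer: [R3]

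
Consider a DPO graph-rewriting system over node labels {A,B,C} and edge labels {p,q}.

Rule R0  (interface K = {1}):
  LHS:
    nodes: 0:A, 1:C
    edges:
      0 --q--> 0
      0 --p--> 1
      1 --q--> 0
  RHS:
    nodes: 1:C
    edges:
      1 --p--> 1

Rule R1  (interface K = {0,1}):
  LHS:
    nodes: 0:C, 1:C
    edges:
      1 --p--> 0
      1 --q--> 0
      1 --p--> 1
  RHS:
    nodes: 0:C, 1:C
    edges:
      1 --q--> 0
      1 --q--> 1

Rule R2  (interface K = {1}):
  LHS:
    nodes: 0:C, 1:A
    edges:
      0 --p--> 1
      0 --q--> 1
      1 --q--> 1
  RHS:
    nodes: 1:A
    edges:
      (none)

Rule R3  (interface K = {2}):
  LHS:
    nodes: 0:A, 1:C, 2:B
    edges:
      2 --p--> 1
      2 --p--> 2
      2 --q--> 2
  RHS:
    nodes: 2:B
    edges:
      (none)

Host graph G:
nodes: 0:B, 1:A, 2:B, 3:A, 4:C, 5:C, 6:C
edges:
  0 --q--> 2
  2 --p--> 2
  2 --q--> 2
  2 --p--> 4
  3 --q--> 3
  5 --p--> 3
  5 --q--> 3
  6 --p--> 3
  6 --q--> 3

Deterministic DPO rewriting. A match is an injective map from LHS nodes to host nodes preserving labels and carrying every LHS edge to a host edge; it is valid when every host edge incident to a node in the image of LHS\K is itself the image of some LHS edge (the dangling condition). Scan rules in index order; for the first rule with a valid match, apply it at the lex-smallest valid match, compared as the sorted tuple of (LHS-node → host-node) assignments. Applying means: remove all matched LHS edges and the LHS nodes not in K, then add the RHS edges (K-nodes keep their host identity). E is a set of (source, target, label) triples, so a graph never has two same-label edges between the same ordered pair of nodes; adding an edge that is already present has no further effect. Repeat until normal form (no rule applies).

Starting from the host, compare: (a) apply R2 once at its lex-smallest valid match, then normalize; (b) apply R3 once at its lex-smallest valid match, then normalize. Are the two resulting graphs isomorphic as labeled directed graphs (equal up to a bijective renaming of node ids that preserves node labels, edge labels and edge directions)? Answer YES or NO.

Answer: YES

Rewrite trace:
branch R2-first: apply at {0↦5, 1↦3} → |E|=6, then 1 more step(s) → NF |V|=4 |E|=3 V={0:B, 2:B, 3:A, 6:C} E=0-q->2 6-p->3 6-q->3
branch R3-first: apply at {0↦1, 1↦4, 2↦2} → |E|=6, then 1 more step(s) → NF |V|=4 |E|=3 V={0:B, 2:B, 3:A, 6:C} E=0-q->2 6-p->3 6-q->3
graphs isomorphic (equal up to label-preserving node renaming)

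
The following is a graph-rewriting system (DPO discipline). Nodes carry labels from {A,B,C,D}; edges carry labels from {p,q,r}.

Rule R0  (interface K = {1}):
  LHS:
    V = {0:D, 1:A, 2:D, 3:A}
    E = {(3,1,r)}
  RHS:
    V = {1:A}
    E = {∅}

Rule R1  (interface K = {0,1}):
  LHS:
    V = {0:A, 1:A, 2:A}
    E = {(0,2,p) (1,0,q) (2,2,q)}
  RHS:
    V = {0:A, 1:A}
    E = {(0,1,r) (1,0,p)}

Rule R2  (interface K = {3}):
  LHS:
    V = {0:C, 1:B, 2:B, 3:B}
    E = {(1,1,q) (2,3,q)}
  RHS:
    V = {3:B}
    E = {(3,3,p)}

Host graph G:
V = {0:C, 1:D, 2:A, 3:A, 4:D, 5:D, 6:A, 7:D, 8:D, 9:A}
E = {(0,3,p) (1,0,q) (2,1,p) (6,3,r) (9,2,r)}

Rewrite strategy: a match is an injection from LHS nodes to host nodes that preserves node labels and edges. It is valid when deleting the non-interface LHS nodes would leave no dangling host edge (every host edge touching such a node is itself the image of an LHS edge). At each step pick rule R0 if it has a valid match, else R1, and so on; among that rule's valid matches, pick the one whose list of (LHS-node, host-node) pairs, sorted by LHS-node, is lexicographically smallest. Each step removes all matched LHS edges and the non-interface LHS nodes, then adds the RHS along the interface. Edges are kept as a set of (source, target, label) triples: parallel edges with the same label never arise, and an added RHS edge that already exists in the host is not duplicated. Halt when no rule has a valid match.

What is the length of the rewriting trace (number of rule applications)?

Answer: 2

Steps:
[0] host  ⇒  10 nodes, 5 edges  {0-p->3 1-q->0 2-p->1 6-r->3 9-r->2}
[1] R0 @ {0↦4, 1↦2, 2↦5, 3↦9}  ⇒  7 nodes, 4 edges  {0-p->3 1-q->0 2-p->1 6-r->3}
[2] R0 @ {0↦7, 1↦3, 2↦8, 3↦6}  ⇒  4 nodes, 3 edges  {0-p->3 1-q->0 2-p->1}
normal form: no rule applies after step 2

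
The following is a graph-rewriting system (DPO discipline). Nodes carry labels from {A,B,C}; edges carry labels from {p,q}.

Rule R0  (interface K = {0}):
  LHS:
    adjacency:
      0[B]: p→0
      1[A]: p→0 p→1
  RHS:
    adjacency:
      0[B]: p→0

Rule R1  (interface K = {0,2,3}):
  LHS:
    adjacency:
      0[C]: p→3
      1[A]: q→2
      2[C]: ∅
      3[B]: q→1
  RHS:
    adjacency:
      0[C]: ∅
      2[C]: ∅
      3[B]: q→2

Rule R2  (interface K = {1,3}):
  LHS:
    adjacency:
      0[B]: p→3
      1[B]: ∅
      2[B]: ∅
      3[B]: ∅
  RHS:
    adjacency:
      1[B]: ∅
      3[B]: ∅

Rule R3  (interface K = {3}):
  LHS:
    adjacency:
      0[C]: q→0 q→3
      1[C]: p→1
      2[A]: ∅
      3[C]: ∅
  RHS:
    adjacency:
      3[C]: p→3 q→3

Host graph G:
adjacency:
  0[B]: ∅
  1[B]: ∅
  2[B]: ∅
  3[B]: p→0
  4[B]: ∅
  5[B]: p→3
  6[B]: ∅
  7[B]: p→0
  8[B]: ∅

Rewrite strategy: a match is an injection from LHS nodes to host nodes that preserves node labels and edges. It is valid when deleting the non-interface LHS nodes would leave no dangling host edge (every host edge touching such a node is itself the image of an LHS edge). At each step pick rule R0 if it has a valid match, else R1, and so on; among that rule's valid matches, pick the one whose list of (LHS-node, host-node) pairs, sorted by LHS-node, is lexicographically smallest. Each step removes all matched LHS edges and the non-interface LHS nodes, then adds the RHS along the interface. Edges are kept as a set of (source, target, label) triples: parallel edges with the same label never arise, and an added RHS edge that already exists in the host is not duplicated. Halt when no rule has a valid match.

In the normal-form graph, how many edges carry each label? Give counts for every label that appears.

initial: |V|=9 |E|=3  E = 3-p->0 5-p->3 7-p->0
step 1: apply R2 at {0↦5, 1↦0, 2↦1, 3↦3}  → |V|=7 |E|=2  E = 3-p->0 7-p->0
step 2: apply R2 at {0↦3, 1↦2, 2↦4, 3↦0}  → |V|=5 |E|=1  E = 7-p->0
step 3: apply R2 at {0↦7, 1↦2, 2↦6, 3↦0}  → |V|=3 |E|=0  E = ∅
halt: no rule applies after step 3
NF edges: []

Answer: (no edges)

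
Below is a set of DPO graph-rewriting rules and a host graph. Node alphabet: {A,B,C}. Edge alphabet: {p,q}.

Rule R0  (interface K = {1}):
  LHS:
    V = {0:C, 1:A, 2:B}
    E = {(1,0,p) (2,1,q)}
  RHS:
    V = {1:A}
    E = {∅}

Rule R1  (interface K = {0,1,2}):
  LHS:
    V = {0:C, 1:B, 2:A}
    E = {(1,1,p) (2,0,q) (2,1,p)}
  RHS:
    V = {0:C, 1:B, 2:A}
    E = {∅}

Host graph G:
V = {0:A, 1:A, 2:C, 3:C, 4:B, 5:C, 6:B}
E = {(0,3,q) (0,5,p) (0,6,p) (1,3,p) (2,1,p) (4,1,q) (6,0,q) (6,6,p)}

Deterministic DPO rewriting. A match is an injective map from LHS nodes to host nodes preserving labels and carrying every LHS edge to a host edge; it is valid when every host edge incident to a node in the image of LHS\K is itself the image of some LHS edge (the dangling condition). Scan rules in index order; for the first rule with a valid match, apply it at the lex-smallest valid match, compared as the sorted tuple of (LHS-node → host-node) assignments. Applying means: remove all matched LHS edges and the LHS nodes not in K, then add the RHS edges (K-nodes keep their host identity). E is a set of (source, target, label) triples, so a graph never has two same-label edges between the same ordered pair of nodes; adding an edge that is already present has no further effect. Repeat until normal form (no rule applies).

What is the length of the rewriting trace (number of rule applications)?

Answer: 3

Rewrite trace:
start.  V:7 E:8  edges: 0-q->3 0-p->5 0-p->6 1-p->3 2-p->1 4-q->1 6-q->0 6-p->6
1. fire R1 via {0↦3, 1↦6, 2↦0}  →  V:7 E:5  edges: 0-p->5 1-p->3 2-p->1 4-q->1 6-q->0
2. fire R0 via {0↦3, 1↦1, 2↦4}  →  V:5 E:3  edges: 0-p->5 2-p->1 6-q->0
3. fire R0 via {0↦5, 1↦0, 2↦6}  →  V:3 E:1  edges: 2-p->1
normal form: no rule applies after step 3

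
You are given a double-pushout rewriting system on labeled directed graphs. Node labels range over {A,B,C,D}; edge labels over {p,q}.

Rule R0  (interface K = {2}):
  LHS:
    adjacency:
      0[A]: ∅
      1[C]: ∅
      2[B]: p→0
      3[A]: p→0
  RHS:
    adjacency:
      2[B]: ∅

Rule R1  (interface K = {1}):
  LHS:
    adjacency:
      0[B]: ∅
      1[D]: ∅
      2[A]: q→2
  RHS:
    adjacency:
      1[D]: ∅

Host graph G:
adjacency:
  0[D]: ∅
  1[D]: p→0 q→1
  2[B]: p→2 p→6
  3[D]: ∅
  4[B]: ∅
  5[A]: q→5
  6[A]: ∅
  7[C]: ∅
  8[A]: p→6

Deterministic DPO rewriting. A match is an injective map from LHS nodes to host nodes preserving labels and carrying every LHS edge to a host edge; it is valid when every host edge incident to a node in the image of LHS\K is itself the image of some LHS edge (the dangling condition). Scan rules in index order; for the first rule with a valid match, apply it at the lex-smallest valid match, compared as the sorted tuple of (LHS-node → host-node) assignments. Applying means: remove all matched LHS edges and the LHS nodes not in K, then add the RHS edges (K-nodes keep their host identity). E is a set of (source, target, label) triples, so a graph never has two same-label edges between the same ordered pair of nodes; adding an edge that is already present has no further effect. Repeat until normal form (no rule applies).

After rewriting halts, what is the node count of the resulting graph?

Answer: 4

Derivation:
start.  V:9 E:6  edges: 1-p->0 1-q->1 2-p->2 2-p->6 5-q->5 8-p->6
1. fire R0 via {0↦6, 1↦7, 2↦2, 3↦8}  →  V:6 E:4  edges: 1-p->0 1-q->1 2-p->2 5-q->5
2. fire R1 via {0↦4, 1↦0, 2↦5}  →  V:4 E:3  edges: 1-p->0 1-q->1 2-p->2
normal form: no rule applies after step 2
NF nodes: {0:D, 1:D, 2:B, 3:D}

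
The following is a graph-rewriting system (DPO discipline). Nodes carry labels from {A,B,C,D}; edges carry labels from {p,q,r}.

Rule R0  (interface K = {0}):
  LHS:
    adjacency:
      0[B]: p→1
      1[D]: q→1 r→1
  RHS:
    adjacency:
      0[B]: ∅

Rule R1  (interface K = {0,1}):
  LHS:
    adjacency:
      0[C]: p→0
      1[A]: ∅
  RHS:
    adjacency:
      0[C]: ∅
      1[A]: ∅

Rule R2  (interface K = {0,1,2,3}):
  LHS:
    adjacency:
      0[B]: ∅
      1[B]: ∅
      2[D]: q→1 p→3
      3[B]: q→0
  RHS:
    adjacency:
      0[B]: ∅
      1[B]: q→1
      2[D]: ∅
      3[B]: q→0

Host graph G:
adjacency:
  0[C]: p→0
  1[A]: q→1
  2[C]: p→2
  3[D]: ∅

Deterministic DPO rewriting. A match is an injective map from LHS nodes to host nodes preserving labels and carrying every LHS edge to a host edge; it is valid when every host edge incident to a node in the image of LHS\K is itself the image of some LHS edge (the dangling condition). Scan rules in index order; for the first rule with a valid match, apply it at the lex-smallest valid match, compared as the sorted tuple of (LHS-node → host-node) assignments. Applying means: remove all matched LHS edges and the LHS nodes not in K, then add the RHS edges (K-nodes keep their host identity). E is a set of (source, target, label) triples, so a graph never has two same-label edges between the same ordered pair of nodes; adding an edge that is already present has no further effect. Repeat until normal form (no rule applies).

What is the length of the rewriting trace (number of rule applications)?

Answer: 2

Rewrite trace:
initial: |V|=4 |E|=3  E = 0-p->0 1-q->1 2-p->2
step 1: apply R1 at {0↦0, 1↦1}  → |V|=4 |E|=2  E = 1-q->1 2-p->2
step 2: apply R1 at {0↦2, 1↦1}  → |V|=4 |E|=1  E = 1-q->1
halt: no rule applies after step 2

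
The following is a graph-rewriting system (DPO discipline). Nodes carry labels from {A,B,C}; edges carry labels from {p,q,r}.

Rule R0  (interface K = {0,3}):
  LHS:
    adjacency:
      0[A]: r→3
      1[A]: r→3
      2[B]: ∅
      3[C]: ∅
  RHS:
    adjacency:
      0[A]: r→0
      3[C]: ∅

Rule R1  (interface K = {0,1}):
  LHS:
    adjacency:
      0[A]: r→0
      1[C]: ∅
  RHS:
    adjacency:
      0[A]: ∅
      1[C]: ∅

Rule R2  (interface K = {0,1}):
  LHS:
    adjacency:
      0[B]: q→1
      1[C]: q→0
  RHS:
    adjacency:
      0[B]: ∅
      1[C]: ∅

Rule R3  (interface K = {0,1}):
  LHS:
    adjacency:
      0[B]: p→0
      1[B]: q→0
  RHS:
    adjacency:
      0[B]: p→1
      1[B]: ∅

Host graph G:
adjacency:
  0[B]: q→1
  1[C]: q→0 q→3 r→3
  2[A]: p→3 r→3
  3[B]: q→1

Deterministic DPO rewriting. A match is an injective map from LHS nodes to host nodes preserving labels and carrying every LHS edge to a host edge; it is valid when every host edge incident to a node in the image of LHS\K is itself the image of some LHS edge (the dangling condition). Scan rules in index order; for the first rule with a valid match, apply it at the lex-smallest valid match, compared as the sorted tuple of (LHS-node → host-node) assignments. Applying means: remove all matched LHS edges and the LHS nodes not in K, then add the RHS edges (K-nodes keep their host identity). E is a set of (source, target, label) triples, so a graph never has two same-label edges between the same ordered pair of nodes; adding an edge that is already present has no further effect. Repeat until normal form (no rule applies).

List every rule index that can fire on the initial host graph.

R0: no valid match — LHS pattern not found
R1: no valid match — LHS pattern not found
R2: 2 valid matches — {0↦0, 1↦1}, {0↦3, 1↦1}
R3: no valid match — LHS pattern not found

Answer: [R2]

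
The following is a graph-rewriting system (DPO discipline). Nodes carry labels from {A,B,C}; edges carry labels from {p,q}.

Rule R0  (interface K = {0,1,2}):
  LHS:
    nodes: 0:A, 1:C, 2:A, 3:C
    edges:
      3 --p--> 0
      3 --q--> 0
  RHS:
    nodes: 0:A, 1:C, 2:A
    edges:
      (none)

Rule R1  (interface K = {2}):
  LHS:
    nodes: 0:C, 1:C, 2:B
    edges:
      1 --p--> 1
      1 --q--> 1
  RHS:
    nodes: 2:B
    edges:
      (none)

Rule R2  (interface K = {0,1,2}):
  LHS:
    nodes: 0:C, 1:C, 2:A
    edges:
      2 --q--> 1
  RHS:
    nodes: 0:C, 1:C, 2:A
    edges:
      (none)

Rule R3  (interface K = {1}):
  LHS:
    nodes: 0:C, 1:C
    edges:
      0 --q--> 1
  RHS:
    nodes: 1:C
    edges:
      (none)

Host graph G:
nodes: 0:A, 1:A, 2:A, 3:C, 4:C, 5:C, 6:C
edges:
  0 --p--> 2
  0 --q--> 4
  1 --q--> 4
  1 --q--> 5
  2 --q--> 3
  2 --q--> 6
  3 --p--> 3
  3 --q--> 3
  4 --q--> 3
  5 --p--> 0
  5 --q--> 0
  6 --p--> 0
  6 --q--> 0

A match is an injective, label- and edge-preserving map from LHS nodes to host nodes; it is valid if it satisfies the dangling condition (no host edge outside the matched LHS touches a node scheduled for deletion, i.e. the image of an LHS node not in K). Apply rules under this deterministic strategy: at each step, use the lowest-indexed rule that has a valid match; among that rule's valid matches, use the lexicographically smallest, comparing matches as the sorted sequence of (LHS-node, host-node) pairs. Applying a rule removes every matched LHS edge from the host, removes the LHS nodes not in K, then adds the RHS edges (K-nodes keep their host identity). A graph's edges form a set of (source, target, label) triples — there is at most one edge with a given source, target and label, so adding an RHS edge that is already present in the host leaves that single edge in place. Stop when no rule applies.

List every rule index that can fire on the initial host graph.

Answer: [R2]

Steps:
R0: no valid match — 12 raw matches, all fail dangling condition
R1: no valid match — LHS pattern not found
R2: 15 valid matches — {0↦3, 1↦4, 2↦0}, {0↦3, 1↦4, 2↦1}, {0↦3, 1↦5, 2↦1} (+12 more)
R3: no valid match — 1 raw match, all fail dangling condition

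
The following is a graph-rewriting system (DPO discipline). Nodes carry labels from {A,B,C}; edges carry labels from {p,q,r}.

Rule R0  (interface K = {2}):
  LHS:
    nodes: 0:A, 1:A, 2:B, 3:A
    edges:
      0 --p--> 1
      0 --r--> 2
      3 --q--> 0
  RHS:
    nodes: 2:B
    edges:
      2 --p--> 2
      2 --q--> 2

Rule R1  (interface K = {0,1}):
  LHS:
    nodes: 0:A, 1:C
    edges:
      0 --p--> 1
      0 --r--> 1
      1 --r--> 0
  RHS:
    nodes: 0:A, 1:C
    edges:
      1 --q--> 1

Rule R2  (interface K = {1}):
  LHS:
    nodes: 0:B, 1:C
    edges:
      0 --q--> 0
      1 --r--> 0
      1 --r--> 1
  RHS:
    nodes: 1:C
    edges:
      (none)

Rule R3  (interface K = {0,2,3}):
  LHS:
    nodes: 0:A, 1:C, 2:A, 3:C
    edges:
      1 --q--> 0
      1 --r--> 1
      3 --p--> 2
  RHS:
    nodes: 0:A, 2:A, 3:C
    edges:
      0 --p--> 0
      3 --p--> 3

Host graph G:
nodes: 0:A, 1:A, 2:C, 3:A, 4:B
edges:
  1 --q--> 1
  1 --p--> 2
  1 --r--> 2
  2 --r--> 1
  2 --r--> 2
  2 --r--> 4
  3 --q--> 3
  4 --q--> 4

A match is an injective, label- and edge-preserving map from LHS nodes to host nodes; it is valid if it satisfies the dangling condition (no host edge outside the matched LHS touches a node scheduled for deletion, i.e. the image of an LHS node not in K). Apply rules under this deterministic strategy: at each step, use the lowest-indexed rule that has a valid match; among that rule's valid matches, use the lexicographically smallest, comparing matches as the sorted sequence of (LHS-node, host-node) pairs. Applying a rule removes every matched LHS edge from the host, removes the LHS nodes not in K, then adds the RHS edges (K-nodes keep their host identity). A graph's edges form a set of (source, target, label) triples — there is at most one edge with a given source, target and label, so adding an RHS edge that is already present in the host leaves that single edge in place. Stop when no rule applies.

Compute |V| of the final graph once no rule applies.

Answer: 4

Rewrite trace:
start.  V:5 E:8  edges: 1-q->1 1-p->2 1-r->2 2-r->1 2-r->2 2-r->4 3-q->3 4-q->4
1. fire R1 via {0↦1, 1↦2}  →  V:5 E:6  edges: 1-q->1 2-q->2 2-r->2 2-r->4 3-q->3 4-q->4
2. fire R2 via {0↦4, 1↦2}  →  V:4 E:3  edges: 1-q->1 2-q->2 3-q->3
normal form: no rule applies after step 2
NF nodes: {0:A, 1:A, 2:C, 3:A}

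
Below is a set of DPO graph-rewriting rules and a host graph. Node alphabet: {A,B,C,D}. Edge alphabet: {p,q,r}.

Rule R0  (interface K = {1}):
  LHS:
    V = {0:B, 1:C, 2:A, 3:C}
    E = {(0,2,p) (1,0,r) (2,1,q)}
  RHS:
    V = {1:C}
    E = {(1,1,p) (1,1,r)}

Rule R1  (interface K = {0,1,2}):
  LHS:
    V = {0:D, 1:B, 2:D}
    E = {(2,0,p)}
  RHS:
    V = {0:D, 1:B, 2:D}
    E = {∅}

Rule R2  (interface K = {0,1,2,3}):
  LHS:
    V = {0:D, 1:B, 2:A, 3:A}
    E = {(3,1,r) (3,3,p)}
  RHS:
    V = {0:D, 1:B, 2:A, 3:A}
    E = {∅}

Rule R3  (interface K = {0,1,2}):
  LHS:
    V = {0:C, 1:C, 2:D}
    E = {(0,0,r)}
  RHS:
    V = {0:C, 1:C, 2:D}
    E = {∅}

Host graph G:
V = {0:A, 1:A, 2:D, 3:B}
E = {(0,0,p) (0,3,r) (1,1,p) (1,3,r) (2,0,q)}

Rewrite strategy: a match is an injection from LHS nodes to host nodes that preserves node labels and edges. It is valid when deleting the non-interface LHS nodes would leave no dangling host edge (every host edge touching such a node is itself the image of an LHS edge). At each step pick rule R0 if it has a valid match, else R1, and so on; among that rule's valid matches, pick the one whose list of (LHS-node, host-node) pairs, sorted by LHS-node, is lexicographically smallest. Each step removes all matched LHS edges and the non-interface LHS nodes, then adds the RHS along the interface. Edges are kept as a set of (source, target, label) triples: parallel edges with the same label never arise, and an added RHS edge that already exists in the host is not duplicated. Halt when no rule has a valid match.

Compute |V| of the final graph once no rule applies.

initial: |V|=4 |E|=5  E = 0-p->0 0-r->3 1-p->1 1-r->3 2-q->0
step 1: apply R2 at {0↦2, 1↦3, 2↦0, 3↦1}  → |V|=4 |E|=3  E = 0-p->0 0-r->3 2-q->0
step 2: apply R2 at {0↦2, 1↦3, 2↦1, 3↦0}  → |V|=4 |E|=1  E = 2-q->0
final graph: no rule applies after step 2
NF nodes: {0:A, 1:A, 2:D, 3:B}

Answer: 4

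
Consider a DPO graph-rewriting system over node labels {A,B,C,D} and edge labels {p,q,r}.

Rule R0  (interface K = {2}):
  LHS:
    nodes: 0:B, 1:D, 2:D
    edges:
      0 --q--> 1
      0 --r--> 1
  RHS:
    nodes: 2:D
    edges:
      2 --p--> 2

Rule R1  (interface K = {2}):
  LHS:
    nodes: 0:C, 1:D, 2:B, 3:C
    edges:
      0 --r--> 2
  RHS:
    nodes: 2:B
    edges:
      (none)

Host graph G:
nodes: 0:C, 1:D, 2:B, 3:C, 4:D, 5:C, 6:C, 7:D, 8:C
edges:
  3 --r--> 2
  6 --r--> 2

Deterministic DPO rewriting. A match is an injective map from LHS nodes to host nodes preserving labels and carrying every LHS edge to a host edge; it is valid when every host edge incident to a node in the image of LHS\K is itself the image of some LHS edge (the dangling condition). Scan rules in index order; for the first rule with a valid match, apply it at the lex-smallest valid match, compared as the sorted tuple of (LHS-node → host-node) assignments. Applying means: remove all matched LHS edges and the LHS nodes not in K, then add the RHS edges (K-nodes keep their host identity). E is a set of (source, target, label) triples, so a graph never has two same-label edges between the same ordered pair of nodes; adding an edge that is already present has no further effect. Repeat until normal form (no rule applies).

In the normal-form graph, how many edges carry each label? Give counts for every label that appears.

Answer: (no edges)

Derivation:
[0] host  ⇒  9 nodes, 2 edges  {3-r->2 6-r->2}
[1] R1 @ {0↦3, 1↦1, 2↦2, 3↦0}  ⇒  6 nodes, 1 edges  {6-r->2}
[2] R1 @ {0↦6, 1↦4, 2↦2, 3↦5}  ⇒  3 nodes, 0 edges  {∅}
final graph: no rule applies after step 2
NF edges: []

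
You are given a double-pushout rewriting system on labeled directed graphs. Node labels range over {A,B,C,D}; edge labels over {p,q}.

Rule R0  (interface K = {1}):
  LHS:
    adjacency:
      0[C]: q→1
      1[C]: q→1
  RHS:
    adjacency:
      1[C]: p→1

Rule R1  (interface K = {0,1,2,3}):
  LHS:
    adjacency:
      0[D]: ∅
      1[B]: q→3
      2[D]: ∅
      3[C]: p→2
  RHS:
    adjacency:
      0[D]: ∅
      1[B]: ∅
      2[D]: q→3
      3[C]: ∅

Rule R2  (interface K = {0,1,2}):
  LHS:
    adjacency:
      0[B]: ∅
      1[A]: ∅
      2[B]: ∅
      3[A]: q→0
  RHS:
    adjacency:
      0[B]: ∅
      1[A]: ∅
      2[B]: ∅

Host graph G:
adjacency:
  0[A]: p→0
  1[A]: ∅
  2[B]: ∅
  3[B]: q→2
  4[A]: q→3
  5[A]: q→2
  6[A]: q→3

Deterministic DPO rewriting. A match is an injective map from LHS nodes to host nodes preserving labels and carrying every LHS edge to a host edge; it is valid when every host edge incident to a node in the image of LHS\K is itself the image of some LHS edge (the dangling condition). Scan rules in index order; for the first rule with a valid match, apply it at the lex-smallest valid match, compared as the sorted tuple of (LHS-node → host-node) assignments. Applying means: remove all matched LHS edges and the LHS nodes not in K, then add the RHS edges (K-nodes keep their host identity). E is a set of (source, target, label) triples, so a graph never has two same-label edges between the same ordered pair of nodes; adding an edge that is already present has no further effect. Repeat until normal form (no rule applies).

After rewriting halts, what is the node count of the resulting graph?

Answer: 4

Rewrite trace:
[0] host  ⇒  7 nodes, 5 edges  {0-p->0 3-q->2 4-q->3 5-q->2 6-q->3}
[1] R2 @ {0↦2, 1↦0, 2↦3, 3↦5}  ⇒  6 nodes, 4 edges  {0-p->0 3-q->2 4-q->3 6-q->3}
[2] R2 @ {0↦3, 1↦0, 2↦2, 3↦4}  ⇒  5 nodes, 3 edges  {0-p->0 3-q->2 6-q->3}
[3] R2 @ {0↦3, 1↦0, 2↦2, 3↦6}  ⇒  4 nodes, 2 edges  {0-p->0 3-q->2}
final graph: no rule applies after step 3
NF nodes: {0:A, 1:A, 2:B, 3:B}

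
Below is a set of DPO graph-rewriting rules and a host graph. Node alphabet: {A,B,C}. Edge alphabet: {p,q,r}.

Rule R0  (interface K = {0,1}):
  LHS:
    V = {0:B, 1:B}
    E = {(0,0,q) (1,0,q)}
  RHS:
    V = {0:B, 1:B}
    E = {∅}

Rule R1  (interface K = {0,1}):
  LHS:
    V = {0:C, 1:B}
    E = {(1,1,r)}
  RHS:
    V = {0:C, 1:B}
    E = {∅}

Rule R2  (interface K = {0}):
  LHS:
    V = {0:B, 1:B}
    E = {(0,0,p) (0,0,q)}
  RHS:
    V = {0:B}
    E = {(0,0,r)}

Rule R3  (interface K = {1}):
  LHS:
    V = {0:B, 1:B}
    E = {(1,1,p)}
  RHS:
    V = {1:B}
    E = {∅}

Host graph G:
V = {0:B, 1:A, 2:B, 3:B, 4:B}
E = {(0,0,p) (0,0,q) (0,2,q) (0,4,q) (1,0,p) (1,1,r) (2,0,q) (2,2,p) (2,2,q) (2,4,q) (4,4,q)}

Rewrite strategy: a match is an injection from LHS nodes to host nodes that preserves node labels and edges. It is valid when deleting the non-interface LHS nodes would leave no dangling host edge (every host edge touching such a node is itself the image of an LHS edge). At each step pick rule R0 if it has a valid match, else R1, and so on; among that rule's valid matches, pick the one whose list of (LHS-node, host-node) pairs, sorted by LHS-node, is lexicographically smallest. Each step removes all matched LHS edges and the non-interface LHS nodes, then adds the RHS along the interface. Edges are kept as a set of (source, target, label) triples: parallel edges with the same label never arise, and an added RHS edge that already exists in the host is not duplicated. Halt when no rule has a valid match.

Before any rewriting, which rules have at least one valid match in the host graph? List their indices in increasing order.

Answer: [R0,R2,R3]

Derivation:
R0: 4 valid matches — {0↦0, 1↦2}, {0↦2, 1↦0}, {0↦4, 1↦0} (+1 more)
R1: no valid match — LHS pattern not found
R2: 2 valid matches — {0↦0, 1↦3}, {0↦2, 1↦3}
R3: 2 valid matches — {0↦3, 1↦0}, {0↦3, 1↦2}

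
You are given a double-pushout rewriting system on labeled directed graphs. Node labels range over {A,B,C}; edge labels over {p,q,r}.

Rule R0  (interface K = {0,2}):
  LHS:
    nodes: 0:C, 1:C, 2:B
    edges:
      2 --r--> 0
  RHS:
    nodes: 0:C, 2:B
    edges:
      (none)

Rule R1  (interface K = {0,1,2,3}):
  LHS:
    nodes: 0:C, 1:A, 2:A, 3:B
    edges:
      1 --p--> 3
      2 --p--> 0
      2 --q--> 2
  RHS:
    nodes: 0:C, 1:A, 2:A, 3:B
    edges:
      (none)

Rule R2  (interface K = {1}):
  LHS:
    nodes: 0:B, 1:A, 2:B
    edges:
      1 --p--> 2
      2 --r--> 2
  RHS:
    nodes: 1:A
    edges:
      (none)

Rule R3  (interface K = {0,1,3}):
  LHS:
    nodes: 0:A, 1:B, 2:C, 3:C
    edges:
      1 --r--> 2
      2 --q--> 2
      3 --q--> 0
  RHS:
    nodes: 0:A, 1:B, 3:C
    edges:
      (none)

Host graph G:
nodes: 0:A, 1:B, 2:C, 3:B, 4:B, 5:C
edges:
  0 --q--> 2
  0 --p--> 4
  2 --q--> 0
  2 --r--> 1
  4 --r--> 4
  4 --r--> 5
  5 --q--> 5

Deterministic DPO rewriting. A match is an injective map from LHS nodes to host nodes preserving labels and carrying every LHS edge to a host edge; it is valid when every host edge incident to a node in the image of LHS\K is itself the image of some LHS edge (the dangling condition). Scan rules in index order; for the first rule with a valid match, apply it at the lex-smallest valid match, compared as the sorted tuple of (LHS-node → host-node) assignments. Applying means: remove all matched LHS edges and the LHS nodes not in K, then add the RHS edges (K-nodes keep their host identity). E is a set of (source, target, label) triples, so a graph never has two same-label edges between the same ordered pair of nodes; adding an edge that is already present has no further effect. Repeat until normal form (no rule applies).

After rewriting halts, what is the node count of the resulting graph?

[0] host  ⇒  6 nodes, 7 edges  {0-q->2 0-p->4 2-q->0 2-r->1 4-r->4 4-r->5 5-q->5}
[1] R3 @ {0↦0, 1↦4, 2↦5, 3↦2}  ⇒  5 nodes, 4 edges  {0-q->2 0-p->4 2-r->1 4-r->4}
[2] R2 @ {0↦3, 1↦0, 2↦4}  ⇒  3 nodes, 2 edges  {0-q->2 2-r->1}
normal form: no rule applies after step 2
NF nodes: {0:A, 1:B, 2:C}

Answer: 3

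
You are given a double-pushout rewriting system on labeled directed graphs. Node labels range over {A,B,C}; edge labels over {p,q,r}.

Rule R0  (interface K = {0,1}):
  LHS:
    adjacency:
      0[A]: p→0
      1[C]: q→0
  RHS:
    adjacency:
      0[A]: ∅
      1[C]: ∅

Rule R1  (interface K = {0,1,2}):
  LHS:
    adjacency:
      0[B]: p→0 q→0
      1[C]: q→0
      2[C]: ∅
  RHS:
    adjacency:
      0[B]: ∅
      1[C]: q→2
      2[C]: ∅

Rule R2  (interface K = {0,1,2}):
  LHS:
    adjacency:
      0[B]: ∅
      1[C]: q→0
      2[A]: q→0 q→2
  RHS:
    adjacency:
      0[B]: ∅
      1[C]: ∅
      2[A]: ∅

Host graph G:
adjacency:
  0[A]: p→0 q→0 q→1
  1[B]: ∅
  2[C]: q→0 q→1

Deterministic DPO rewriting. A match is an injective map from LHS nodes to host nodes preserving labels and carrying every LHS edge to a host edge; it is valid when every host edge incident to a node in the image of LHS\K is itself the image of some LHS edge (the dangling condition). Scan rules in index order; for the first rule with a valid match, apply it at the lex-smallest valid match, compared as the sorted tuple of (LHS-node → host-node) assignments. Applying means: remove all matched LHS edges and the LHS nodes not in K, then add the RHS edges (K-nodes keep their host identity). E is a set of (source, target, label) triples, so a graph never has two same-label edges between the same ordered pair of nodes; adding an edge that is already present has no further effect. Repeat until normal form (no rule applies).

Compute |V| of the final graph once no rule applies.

initial: |V|=3 |E|=5  E = 0-p->0 0-q->0 0-q->1 2-q->0 2-q->1
step 1: apply R0 at {0↦0, 1↦2}  → |V|=3 |E|=3  E = 0-q->0 0-q->1 2-q->1
step 2: apply R2 at {0↦1, 1↦2, 2↦0}  → |V|=3 |E|=0  E = ∅
halt: no rule applies after step 2
NF nodes: {0:A, 1:B, 2:C}

Answer: 3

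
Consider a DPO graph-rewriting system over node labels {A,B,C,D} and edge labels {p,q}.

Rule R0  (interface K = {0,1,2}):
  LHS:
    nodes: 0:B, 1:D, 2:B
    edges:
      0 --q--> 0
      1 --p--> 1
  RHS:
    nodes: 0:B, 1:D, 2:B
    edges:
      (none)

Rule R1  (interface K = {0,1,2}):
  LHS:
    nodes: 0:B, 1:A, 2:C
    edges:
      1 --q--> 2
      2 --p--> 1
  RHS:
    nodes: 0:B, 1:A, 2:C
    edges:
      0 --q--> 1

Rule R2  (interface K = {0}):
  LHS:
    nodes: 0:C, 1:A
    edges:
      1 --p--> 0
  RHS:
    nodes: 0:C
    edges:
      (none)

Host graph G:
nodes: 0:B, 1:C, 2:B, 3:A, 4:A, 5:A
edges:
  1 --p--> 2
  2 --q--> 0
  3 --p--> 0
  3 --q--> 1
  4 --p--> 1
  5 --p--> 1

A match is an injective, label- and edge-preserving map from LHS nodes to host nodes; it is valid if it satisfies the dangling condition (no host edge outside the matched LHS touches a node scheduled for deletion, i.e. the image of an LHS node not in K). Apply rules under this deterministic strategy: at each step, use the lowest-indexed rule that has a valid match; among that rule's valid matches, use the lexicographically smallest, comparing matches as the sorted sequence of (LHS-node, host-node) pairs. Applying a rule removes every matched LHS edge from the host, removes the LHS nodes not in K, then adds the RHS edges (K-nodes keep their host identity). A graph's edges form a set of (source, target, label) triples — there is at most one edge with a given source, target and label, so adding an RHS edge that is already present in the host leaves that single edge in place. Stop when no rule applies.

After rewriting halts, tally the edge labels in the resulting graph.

initial: |V|=6 |E|=6  E = 1-p->2 2-q->0 3-p->0 3-q->1 4-p->1 5-p->1
step 1: apply R2 at {0↦1, 1↦4}  → |V|=5 |E|=5  E = 1-p->2 2-q->0 3-p->0 3-q->1 5-p->1
step 2: apply R2 at {0↦1, 1↦5}  → |V|=4 |E|=4  E = 1-p->2 2-q->0 3-p->0 3-q->1
normal form: no rule applies after step 2
NF edges: [(1, 2, 'p'), (2, 0, 'q'), (3, 0, 'p'), (3, 1, 'q')]

Answer: p:2 q:2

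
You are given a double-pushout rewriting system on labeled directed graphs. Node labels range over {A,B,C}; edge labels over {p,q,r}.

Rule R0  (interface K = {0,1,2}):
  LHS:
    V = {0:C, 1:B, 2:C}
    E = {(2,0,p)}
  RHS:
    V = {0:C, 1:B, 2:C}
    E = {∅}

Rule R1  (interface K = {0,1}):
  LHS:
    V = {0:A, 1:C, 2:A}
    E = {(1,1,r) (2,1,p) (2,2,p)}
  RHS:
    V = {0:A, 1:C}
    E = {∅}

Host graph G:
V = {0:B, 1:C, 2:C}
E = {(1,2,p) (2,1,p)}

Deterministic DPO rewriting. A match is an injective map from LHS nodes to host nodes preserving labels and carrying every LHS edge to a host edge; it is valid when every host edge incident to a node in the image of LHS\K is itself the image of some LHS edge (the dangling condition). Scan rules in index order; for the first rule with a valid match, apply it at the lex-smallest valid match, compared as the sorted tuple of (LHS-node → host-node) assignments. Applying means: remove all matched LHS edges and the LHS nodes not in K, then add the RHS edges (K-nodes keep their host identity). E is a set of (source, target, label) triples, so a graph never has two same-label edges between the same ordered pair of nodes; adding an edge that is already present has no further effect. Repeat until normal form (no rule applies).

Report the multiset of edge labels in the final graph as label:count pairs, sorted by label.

Answer: (no edges)

Rewrite trace:
initial: |V|=3 |E|=2  E = 1-p->2 2-p->1
step 1: apply R0 at {0↦1, 1↦0, 2↦2}  → |V|=3 |E|=1  E = 1-p->2
step 2: apply R0 at {0↦2, 1↦0, 2↦1}  → |V|=3 |E|=0  E = ∅
normal form: no rule applies after step 2
NF edges: []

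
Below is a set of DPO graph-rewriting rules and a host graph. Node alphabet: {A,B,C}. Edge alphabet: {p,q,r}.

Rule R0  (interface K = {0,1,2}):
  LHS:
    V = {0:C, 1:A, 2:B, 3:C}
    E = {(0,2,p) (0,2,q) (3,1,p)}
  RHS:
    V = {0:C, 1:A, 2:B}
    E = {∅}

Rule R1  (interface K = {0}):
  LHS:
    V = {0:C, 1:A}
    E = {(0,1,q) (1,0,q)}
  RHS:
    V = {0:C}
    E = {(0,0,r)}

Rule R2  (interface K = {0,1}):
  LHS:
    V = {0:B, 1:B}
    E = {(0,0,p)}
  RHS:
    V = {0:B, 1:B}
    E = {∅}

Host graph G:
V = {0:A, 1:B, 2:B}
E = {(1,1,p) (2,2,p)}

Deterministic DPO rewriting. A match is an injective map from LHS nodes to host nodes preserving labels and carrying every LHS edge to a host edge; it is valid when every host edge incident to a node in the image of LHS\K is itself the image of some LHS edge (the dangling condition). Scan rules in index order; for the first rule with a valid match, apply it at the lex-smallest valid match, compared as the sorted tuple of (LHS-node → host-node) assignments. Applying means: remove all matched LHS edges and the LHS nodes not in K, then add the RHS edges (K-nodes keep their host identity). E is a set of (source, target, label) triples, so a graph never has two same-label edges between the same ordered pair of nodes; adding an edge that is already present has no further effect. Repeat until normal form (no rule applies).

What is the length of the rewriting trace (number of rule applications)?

Answer: 2

Steps:
initial: |V|=3 |E|=2  E = 1-p->1 2-p->2
step 1: apply R2 at {0↦1, 1↦2}  → |V|=3 |E|=1  E = 2-p->2
step 2: apply R2 at {0↦2, 1↦1}  → |V|=3 |E|=0  E = ∅
normal form: no rule applies after step 2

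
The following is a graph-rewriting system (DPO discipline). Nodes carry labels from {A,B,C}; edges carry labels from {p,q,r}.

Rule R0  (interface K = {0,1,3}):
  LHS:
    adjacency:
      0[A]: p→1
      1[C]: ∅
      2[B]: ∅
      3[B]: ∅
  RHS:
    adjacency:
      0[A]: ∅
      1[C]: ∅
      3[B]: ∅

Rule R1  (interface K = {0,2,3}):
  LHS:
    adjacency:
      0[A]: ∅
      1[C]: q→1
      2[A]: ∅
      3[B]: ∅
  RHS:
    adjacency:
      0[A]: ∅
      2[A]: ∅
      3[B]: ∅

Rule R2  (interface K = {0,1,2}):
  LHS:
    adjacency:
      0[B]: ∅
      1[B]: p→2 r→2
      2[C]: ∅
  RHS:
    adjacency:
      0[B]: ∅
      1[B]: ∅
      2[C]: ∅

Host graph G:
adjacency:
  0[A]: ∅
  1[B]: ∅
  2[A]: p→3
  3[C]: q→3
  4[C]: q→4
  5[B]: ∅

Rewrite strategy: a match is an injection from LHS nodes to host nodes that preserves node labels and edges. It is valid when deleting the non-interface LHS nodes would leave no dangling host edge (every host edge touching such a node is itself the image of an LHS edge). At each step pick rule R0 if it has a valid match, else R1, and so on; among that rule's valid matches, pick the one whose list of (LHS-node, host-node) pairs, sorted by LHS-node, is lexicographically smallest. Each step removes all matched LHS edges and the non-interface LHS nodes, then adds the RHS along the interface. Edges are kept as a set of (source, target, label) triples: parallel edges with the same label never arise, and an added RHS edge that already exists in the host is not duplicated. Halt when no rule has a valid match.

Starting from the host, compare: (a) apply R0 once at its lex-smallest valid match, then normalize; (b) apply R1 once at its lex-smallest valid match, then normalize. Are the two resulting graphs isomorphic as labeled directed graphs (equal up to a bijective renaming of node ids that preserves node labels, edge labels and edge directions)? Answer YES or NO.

branch R0-first: apply at {0↦2, 1↦3, 2↦1, 3↦5} → |E|=2, then 2 more step(s) → NF |V|=3 |E|=0 V={0:A, 2:A, 5:B} E=∅
branch R1-first: apply at {0↦0, 1↦4, 2↦2, 3↦1} → |E|=2, then 2 more step(s) → NF |V|=3 |E|=0 V={0:A, 2:A, 5:B} E=∅
graphs isomorphic (equal up to label-preserving node renaming)

Answer: YES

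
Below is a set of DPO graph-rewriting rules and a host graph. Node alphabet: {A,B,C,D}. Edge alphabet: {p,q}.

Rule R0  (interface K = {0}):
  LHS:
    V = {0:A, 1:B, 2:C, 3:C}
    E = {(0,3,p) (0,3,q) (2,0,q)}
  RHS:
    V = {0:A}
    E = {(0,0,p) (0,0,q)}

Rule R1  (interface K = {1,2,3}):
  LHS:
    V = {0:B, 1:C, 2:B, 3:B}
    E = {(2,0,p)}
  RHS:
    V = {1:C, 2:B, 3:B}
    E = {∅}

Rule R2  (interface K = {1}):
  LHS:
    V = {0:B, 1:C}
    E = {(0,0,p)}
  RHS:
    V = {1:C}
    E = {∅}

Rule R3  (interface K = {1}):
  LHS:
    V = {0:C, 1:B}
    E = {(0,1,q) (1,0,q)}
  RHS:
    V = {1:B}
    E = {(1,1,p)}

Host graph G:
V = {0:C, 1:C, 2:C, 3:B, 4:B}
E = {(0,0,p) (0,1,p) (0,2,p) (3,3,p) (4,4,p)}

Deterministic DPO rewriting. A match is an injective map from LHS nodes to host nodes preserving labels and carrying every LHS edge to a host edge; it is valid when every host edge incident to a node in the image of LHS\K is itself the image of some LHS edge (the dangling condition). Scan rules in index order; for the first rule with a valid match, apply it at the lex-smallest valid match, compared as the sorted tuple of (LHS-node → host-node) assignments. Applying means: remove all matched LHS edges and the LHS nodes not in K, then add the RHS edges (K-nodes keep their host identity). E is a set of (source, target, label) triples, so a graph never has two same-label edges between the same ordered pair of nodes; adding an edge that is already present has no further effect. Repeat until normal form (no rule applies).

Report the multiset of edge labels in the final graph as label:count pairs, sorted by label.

initial: |V|=5 |E|=5  E = 0-p->0 0-p->1 0-p->2 3-p->3 4-p->4
step 1: apply R2 at {0↦3, 1↦0}  → |V|=4 |E|=4  E = 0-p->0 0-p->1 0-p->2 4-p->4
step 2: apply R2 at {0↦4, 1↦0}  → |V|=3 |E|=3  E = 0-p->0 0-p->1 0-p->2
normal form: no rule applies after step 2
NF edges: [(0, 0, 'p'), (0, 1, 'p'), (0, 2, 'p')]

Answer: p:3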